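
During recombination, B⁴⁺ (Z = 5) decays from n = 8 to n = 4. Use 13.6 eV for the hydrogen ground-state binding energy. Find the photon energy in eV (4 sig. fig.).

15.94 eV

The Bohr energies scale as Z², so for Z = 5: E_n = −340.0/n² eV.
E_8 = −340.0/64 = −5.313 eV and E_4 = −340.0/16 = −21.25 eV.
The photon energy is |E_8 − E_4| = 15.94 eV.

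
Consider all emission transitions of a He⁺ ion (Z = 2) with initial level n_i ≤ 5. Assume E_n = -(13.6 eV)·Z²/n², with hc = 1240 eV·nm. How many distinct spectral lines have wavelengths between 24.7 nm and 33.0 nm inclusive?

2

Enumerate all n_i → n_f pairs with 1 ≤ n_f < n_i ≤ 5 and compute λ = 1240 / [13.6·4·(1/n_f² − 1/n_i²)].
Lines falling in [24.7, 33.0] nm: 3→1 (25.64 nm), 2→1 (30.39 nm).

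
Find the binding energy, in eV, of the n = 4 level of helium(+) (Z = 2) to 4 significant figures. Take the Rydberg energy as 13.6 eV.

3.400 eV

E_n = −13.6 Z²/n² = −54.40/n² eV for Z = 2.
E_4 = −54.40/16 = −3.400 eV, so ionization (to E = 0) requires 3.400 eV.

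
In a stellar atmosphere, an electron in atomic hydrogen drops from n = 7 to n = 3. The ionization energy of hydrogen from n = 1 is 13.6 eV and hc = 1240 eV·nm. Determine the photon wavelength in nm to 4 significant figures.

ΔE = 13.60 × (1/3² − 1/7²) = 13.60 × 0.09070 = 1.234 eV.
λ = hc/ΔE = 1240 / 1.234 = 1005 nm.

1005 nm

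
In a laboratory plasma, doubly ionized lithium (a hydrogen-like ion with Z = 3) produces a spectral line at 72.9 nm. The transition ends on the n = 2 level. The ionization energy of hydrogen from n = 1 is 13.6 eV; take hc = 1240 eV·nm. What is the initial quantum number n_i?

The photon energy is ΔE = hc/λ = 1240 / 72.9 = 17.01 eV.
With Z = 3, ΔE = 122.4 × (1/n_f² − 1/n_i²), so 1/n_f² − 1/n_i² = 0.1390.
With n_f = 2: 1/n_i² = 1/4 − 0.1390 = 0.1110, so n_i ≈ 3.00.

n_i = 3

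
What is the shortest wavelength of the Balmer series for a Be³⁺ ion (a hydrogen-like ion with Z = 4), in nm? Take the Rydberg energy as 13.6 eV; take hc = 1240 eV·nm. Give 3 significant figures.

The Balmer series has lower level n_f = 2; the series limit corresponds to n_i → ∞.
ΔE_max = 13.6 × 16 / 2² = 54.40 eV.
λ_min = 1240 / 54.40 = 22.8 nm.

22.8 nm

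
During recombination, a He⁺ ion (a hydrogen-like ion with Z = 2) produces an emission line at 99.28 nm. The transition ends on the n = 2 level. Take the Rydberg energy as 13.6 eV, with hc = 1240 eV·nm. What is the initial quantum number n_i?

The photon energy is ΔE = hc/λ = 1240 / 99.28 = 12.49 eV.
With Z = 2, ΔE = 54.40 × (1/n_f² − 1/n_i²), so 1/n_f² − 1/n_i² = 0.2296.
With n_f = 2: 1/n_i² = 1/4 − 0.2296 = 0.02041, so n_i ≈ 7.00.

n_i = 7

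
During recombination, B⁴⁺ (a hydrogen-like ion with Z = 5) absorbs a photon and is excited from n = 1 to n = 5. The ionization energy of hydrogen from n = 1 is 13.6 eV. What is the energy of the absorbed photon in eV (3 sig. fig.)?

326 eV

The Bohr energies scale as Z², so for Z = 5: E_n = −340.0/n² eV.
E_5 = −340.0/25 = −13.60 eV and E_1 = −340.0/1 = −340.0 eV.
The photon energy is |E_5 − E_1| = 326 eV.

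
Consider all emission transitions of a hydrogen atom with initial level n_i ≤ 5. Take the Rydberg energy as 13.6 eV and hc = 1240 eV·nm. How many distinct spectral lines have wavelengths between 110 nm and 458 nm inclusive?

2

Enumerate all n_i → n_f pairs with 1 ≤ n_f < n_i ≤ 5 and compute λ = 1240 / [13.6·1·(1/n_f² − 1/n_i²)].
Lines falling in [110, 458] nm: 2→1 (121.6 nm), 5→2 (434.2 nm).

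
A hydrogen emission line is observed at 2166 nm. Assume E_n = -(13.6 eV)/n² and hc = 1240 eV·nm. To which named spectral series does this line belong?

ΔE = 1240/2166 = 0.5725 eV.
This matches 13.6 × (1/4² − 1/7²), so n_f = 4: the Brackett series.

Brackett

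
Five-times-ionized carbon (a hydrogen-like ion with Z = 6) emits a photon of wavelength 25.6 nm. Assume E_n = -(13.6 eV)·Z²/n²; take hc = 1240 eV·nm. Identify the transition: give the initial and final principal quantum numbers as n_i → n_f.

The photon energy is ΔE = hc/λ = 1240 / 25.6 = 48.44 eV.
With Z = 6, ΔE = 489.6 × (1/n_f² − 1/n_i²), so 1/n_f² − 1/n_i² = 0.09893.
Trying n_f = 3 gives 1/n_i² = 0.01218, i.e. n_i ≈ 9; this pair matches.

n_i = 9, n_f = 3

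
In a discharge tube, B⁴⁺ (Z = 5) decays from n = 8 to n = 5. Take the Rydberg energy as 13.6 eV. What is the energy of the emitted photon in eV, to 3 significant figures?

The Bohr energies scale as Z², so for Z = 5: E_n = −340.0/n² eV.
E_8 = −340.0/64 = −5.313 eV and E_5 = −340.0/25 = −13.60 eV.
The photon energy is |E_8 − E_5| = 8.29 eV.

8.29 eV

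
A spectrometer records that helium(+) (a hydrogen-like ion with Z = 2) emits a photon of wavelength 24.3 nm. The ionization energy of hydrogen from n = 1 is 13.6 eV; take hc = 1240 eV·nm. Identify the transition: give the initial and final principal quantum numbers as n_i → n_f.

n_i = 4, n_f = 1

The photon energy is ΔE = hc/λ = 1240 / 24.3 = 51.03 eV.
With Z = 2, ΔE = 54.40 × (1/n_f² − 1/n_i²), so 1/n_f² − 1/n_i² = 0.9380.
Trying n_f = 1 gives 1/n_i² = 0.06197, i.e. n_i ≈ 4; this pair matches.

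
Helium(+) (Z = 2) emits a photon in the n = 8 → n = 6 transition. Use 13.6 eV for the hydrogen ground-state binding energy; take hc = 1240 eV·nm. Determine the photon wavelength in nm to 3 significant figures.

1880 nm

For Z = 2 the level energies scale as Z², so the effective Rydberg energy is 13.6 × 4 = 54.40 eV.
ΔE = 54.40 × (1/6² − 1/8²) = 54.40 × 0.01215 = 0.6611 eV.
λ = hc/ΔE = 1240 / 0.6611 = 1880 nm.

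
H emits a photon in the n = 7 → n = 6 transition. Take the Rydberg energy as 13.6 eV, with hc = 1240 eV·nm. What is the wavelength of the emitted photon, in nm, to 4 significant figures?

12370 nm

ΔE = 13.60 × (1/6² − 1/7²) = 13.60 × 0.007370 = 0.1002 eV.
λ = hc/ΔE = 1240 / 0.1002 = 12370 nm.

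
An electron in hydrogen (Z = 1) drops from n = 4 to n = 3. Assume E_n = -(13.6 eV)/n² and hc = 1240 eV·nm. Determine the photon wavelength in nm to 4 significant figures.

ΔE = 13.60 × (1/3² − 1/4²) = 13.60 × 0.04861 = 0.6611 eV.
λ = hc/ΔE = 1240 / 0.6611 = 1876 nm.

1876 nm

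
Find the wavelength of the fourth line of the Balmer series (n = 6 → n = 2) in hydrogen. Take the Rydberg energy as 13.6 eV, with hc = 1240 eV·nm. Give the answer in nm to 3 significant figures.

410 nm

The Balmer series terminates on n_f = 2; the fourth line has n_i = 2+4 = 6.
ΔE = 13.60 × (1/2² − 1/6²) = 3.022 eV.
λ = 1240 / 3.022 = 410 nm.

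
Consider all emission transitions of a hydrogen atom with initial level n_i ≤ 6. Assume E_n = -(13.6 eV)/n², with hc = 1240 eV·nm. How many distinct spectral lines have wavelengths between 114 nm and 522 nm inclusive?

4

Enumerate all n_i → n_f pairs with 1 ≤ n_f < n_i ≤ 6 and compute λ = 1240 / [13.6·1·(1/n_f² − 1/n_i²)].
Lines falling in [114, 522] nm: 2→1 (121.6 nm), 6→2 (410.3 nm), 5→2 (434.2 nm), 4→2 (486.3 nm).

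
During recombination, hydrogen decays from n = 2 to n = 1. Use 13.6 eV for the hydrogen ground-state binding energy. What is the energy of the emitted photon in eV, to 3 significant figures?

E_2 = −13.60/4 = −3.400 eV and E_1 = −13.60/1 = −13.60 eV.
The photon energy is |E_2 − E_1| = 10.2 eV.

10.2 eV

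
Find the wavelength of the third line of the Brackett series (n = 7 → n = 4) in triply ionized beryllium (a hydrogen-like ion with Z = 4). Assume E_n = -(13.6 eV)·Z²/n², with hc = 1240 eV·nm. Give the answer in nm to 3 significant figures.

The Brackett series terminates on n_f = 4; the third line has n_i = 4+3 = 7.
ΔE = 217.6 × (1/4² − 1/7²) = 9.159 eV.
λ = 1240 / 9.159 = 135 nm.

135 nm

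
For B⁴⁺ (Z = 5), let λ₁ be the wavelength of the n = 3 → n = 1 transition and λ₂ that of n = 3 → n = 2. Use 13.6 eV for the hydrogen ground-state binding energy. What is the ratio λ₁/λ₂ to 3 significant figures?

λ ∝ 1/ΔE ∝ 1/(1/n_f² − 1/n_i²), and the Z² and hc factors cancel in the ratio.
λ₁/λ₂ = (1/2² − 1/3²)/(1/1² − 1/3²) = 0.1389/0.8889 = 0.156.

0.156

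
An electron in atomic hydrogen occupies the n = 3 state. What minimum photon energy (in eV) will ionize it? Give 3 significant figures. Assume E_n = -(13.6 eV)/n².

1.51 eV

E_3 = −13.60/9 = −1.51 eV, so ionization (to E = 0) requires 1.51 eV.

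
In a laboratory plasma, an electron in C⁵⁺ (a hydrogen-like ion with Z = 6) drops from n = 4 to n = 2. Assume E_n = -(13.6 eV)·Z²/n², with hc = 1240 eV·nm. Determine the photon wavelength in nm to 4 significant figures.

13.51 nm

For Z = 6 the level energies scale as Z², so the effective Rydberg energy is 13.6 × 36 = 489.6 eV.
ΔE = 489.6 × (1/2² − 1/4²) = 489.6 × 0.1875 = 91.80 eV.
λ = hc/ΔE = 1240 / 91.80 = 13.51 nm.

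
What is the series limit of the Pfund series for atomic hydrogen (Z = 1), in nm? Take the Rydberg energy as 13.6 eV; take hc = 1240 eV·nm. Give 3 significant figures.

The Pfund series has lower level n_f = 5; the series limit corresponds to n_i → ∞.
ΔE_max = 13.6 × 1 / 5² = 0.5440 eV.
λ_min = 1240 / 0.5440 = 2280 nm.

2280 nm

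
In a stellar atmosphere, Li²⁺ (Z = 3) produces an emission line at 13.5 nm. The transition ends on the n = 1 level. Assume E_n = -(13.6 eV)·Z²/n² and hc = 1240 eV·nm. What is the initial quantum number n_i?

n_i = 2

The photon energy is ΔE = hc/λ = 1240 / 13.5 = 91.85 eV.
With Z = 3, ΔE = 122.4 × (1/n_f² − 1/n_i²), so 1/n_f² − 1/n_i² = 0.7504.
With n_f = 1: 1/n_i² = 1/1 − 0.7504 = 0.2496, so n_i ≈ 2.00.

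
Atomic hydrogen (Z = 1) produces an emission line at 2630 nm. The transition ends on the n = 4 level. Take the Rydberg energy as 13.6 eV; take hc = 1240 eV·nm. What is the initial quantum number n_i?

The photon energy is ΔE = hc/λ = 1240 / 2630 = 0.4715 eV.
With Z = 1, ΔE = 13.60 × (1/n_f² − 1/n_i²), so 1/n_f² − 1/n_i² = 0.03467.
With n_f = 4: 1/n_i² = 1/16 − 0.03467 = 0.02783, so n_i ≈ 5.99.

n_i = 6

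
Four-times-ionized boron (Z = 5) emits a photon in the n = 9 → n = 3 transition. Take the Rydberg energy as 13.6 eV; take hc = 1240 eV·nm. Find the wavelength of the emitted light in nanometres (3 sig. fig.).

For Z = 5 the level energies scale as Z², so the effective Rydberg energy is 13.6 × 25 = 340.0 eV.
ΔE = 340.0 × (1/3² − 1/9²) = 340.0 × 0.09877 = 33.58 eV.
λ = hc/ΔE = 1240 / 33.58 = 36.9 nm.

36.9 nm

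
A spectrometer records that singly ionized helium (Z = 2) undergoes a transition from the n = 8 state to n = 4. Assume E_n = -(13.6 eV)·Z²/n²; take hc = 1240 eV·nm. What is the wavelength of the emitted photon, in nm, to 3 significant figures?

486 nm

For Z = 2 the level energies scale as Z², so the effective Rydberg energy is 13.6 × 4 = 54.40 eV.
ΔE = 54.40 × (1/4² − 1/8²) = 54.40 × 0.04688 = 2.550 eV.
λ = hc/ΔE = 1240 / 2.550 = 486 nm.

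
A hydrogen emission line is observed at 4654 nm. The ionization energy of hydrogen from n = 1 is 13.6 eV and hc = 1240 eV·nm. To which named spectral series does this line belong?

ΔE = 1240/4654 = 0.2664 eV.
This matches 13.6 × (1/5² − 1/7²), so n_f = 5: the Pfund series.

Pfund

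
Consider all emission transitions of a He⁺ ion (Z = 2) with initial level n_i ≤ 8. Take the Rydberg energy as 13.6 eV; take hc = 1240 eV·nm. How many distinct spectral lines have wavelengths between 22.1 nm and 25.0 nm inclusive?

5

Enumerate all n_i → n_f pairs with 1 ≤ n_f < n_i ≤ 8 and compute λ = 1240 / [13.6·4·(1/n_f² − 1/n_i²)].
Lines falling in [22.1, 25.0] nm: 8→1 (23.16 nm), 7→1 (23.27 nm), 6→1 (23.45 nm), 5→1 (23.74 nm), 4→1 (24.31 nm).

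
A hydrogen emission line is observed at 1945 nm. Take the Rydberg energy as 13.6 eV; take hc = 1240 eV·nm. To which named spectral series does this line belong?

ΔE = 1240/1945 = 0.6375 eV.
This matches 13.6 × (1/4² − 1/8²), so n_f = 4: the Brackett series.

Brackett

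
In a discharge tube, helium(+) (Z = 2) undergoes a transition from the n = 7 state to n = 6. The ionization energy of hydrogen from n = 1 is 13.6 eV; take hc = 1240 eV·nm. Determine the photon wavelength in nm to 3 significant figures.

3090 nm

For Z = 2 the level energies scale as Z², so the effective Rydberg energy is 13.6 × 4 = 54.40 eV.
ΔE = 54.40 × (1/6² − 1/7²) = 54.40 × 0.007370 = 0.4009 eV.
λ = hc/ΔE = 1240 / 0.4009 = 3090 nm.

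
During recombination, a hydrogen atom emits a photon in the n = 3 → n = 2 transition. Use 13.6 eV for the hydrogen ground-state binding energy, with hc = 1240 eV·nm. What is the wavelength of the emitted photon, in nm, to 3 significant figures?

656 nm

ΔE = 13.60 × (1/2² − 1/3²) = 13.60 × 0.1389 = 1.889 eV.
λ = hc/ΔE = 1240 / 1.889 = 656 nm.
This line belongs to the Balmer series.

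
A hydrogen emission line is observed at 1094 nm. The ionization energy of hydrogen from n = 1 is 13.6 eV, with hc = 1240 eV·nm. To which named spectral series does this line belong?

ΔE = 1240/1094 = 1.133 eV.
This matches 13.6 × (1/3² − 1/6²), so n_f = 3: the Paschen series.

Paschen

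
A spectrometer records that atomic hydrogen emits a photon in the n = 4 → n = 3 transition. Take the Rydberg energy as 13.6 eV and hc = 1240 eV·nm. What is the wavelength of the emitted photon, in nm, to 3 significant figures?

ΔE = 13.60 × (1/3² − 1/4²) = 13.60 × 0.04861 = 0.6611 eV.
λ = hc/ΔE = 1240 / 0.6611 = 1880 nm.

1880 nm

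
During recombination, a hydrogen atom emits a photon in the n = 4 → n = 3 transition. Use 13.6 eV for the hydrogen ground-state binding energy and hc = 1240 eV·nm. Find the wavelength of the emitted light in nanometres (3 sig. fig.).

ΔE = 13.60 × (1/3² − 1/4²) = 13.60 × 0.04861 = 0.6611 eV.
λ = hc/ΔE = 1240 / 0.6611 = 1880 nm.

1880 nm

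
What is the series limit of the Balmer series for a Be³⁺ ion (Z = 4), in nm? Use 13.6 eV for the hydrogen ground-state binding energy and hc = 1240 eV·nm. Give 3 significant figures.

The Balmer series has lower level n_f = 2; the series limit corresponds to n_i → ∞.
ΔE_max = 13.6 × 16 / 2² = 54.40 eV.
λ_min = 1240 / 54.40 = 22.8 nm.

22.8 nm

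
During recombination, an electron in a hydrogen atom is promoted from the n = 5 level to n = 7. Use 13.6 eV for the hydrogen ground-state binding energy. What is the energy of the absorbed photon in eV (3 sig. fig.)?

E_7 = −13.60/49 = −0.2776 eV and E_5 = −13.60/25 = −0.5440 eV.
The photon energy is |E_7 − E_5| = 0.266 eV.

0.266 eV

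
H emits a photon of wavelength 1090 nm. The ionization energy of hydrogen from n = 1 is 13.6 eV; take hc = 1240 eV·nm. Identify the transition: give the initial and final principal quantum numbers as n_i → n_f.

The photon energy is ΔE = hc/λ = 1240 / 1090 = 1.138 eV.
With Z = 1, ΔE = 13.60 × (1/n_f² − 1/n_i²), so 1/n_f² − 1/n_i² = 0.08365.
Trying n_f = 3 gives 1/n_i² = 0.02746, i.e. n_i ≈ 6; this pair matches.

n_i = 6, n_f = 3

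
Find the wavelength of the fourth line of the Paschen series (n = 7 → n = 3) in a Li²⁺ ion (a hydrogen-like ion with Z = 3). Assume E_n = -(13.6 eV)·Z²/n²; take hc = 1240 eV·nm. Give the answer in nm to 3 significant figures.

112 nm

The Paschen series terminates on n_f = 3; the fourth line has n_i = 3+4 = 7.
ΔE = 122.4 × (1/3² − 1/7²) = 11.10 eV.
λ = 1240 / 11.10 = 112 nm.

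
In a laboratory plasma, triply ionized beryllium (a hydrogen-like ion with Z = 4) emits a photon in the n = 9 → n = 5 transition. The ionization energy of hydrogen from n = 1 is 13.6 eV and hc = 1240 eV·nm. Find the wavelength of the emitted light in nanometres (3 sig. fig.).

For Z = 4 the level energies scale as Z², so the effective Rydberg energy is 13.6 × 16 = 217.6 eV.
ΔE = 217.6 × (1/5² − 1/9²) = 217.6 × 0.02765 = 6.018 eV.
λ = hc/ΔE = 1240 / 6.018 = 206 nm.

206 nm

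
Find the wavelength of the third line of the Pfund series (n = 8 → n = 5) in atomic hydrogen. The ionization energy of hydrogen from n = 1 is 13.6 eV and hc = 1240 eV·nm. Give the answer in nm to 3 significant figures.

3740 nm

The Pfund series terminates on n_f = 5; the third line has n_i = 5+3 = 8.
ΔE = 13.60 × (1/5² − 1/8²) = 0.3315 eV.
λ = 1240 / 0.3315 = 3740 nm.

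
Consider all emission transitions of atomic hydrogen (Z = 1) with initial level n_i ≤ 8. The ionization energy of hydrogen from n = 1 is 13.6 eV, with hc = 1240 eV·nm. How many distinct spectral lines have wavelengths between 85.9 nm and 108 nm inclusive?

6

Enumerate all n_i → n_f pairs with 1 ≤ n_f < n_i ≤ 8 and compute λ = 1240 / [13.6·1·(1/n_f² − 1/n_i²)].
Lines falling in [85.9, 108] nm: 8→1 (92.62 nm), 7→1 (93.08 nm), 6→1 (93.78 nm), 5→1 (94.98 nm), 4→1 (97.25 nm), 3→1 (102.6 nm).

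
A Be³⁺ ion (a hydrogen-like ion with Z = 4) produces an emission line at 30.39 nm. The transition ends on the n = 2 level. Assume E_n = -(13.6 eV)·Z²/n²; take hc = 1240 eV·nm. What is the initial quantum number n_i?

n_i = 4

The photon energy is ΔE = hc/λ = 1240 / 30.39 = 40.80 eV.
With Z = 4, ΔE = 217.6 × (1/n_f² − 1/n_i²), so 1/n_f² − 1/n_i² = 0.1875.
With n_f = 2: 1/n_i² = 1/4 − 0.1875 = 0.06249, so n_i ≈ 4.00.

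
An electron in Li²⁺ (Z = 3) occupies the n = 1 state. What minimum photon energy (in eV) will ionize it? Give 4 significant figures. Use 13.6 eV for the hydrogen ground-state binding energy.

E_n = −13.6 Z²/n² = −122.4/n² eV for Z = 3.
E_1 = −122.4/1 = −122.4 eV, so ionization (to E = 0) requires 122.4 eV.

122.4 eV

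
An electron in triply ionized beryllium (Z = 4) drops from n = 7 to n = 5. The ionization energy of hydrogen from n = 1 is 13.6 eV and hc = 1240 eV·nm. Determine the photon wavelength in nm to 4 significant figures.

290.9 nm

For Z = 4 the level energies scale as Z², so the effective Rydberg energy is 13.6 × 16 = 217.6 eV.
ΔE = 217.6 × (1/5² − 1/7²) = 217.6 × 0.01959 = 4.263 eV.
λ = hc/ΔE = 1240 / 4.263 = 290.9 nm.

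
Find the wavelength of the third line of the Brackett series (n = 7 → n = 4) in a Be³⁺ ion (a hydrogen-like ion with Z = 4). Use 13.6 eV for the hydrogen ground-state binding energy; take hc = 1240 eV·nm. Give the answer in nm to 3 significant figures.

135 nm

The Brackett series terminates on n_f = 4; the third line has n_i = 4+3 = 7.
ΔE = 217.6 × (1/4² − 1/7²) = 9.159 eV.
λ = 1240 / 9.159 = 135 nm.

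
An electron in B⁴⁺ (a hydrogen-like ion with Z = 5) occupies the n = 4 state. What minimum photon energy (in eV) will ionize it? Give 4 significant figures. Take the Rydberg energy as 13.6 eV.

21.25 eV

E_n = −13.6 Z²/n² = −340.0/n² eV for Z = 5.
E_4 = −340.0/16 = −21.25 eV, so ionization (to E = 0) requires 21.25 eV.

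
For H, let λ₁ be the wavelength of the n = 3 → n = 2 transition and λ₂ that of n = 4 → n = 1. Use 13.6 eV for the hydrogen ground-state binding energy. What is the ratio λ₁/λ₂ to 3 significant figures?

λ ∝ 1/ΔE ∝ 1/(1/n_f² − 1/n_i²), and the Z² and hc factors cancel in the ratio.
λ₁/λ₂ = (1/1² − 1/4²)/(1/2² − 1/3²) = 0.9375/0.1389 = 6.75.

6.75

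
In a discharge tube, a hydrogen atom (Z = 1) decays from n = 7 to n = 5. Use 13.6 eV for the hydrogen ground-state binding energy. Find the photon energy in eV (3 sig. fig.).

0.266 eV

E_7 = −13.60/49 = −0.2776 eV and E_5 = −13.60/25 = −0.5440 eV.
The photon energy is |E_7 − E_5| = 0.266 eV.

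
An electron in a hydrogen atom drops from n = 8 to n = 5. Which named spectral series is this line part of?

Pfund

The series is set by the lower level: n_f = 5 is the Pfund series.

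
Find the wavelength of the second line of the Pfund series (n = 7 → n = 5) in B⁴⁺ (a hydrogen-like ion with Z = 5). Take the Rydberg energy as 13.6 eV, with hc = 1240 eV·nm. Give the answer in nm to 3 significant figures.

186 nm

The Pfund series terminates on n_f = 5; the second line has n_i = 5+2 = 7.
ΔE = 340.0 × (1/5² − 1/7²) = 6.661 eV.
λ = 1240 / 6.661 = 186 nm.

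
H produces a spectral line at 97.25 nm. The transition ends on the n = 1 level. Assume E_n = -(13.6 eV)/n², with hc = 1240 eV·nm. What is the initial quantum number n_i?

n_i = 4

The photon energy is ΔE = hc/λ = 1240 / 97.25 = 12.75 eV.
With Z = 1, ΔE = 13.60 × (1/n_f² − 1/n_i²), so 1/n_f² − 1/n_i² = 0.9375.
With n_f = 1: 1/n_i² = 1/1 − 0.9375 = 0.06245, so n_i ≈ 4.00.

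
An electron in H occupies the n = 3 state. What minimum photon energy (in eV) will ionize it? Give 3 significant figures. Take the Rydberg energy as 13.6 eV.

1.51 eV

E_3 = −13.60/9 = −1.51 eV, so ionization (to E = 0) requires 1.51 eV.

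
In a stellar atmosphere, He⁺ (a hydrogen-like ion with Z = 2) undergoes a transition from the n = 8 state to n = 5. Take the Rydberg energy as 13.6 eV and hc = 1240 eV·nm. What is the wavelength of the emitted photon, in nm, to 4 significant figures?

For Z = 2 the level energies scale as Z², so the effective Rydberg energy is 13.6 × 4 = 54.40 eV.
ΔE = 54.40 × (1/5² − 1/8²) = 54.40 × 0.02438 = 1.326 eV.
λ = hc/ΔE = 1240 / 1.326 = 935.1 nm.

935.1 nm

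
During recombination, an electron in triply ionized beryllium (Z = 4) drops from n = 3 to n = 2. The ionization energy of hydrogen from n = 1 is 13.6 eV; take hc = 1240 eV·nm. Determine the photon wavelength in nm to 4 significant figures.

For Z = 4 the level energies scale as Z², so the effective Rydberg energy is 13.6 × 16 = 217.6 eV.
ΔE = 217.6 × (1/2² − 1/3²) = 217.6 × 0.1389 = 30.22 eV.
λ = hc/ΔE = 1240 / 30.22 = 41.03 nm.

41.03 nm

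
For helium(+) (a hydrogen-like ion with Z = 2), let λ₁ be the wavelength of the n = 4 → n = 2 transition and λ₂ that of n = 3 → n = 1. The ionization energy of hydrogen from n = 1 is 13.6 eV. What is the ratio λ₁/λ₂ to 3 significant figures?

λ ∝ 1/ΔE ∝ 1/(1/n_f² − 1/n_i²), and the Z² and hc factors cancel in the ratio.
λ₁/λ₂ = (1/1² − 1/3²)/(1/2² − 1/4²) = 0.8889/0.1875 = 4.74.

4.74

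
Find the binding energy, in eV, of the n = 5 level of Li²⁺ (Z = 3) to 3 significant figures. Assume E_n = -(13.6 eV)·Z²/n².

E_n = −13.6 Z²/n² = −122.4/n² eV for Z = 3.
E_5 = −122.4/25 = −4.90 eV, so ionization (to E = 0) requires 4.90 eV.

4.90 eV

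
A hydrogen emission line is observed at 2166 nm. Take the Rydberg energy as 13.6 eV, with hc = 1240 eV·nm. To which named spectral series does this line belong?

Brackett

ΔE = 1240/2166 = 0.5725 eV.
This matches 13.6 × (1/4² − 1/7²), so n_f = 4: the Brackett series.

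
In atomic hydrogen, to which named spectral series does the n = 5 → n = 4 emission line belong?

The series is set by the lower level: n_f = 4 is the Brackett series.

Brackett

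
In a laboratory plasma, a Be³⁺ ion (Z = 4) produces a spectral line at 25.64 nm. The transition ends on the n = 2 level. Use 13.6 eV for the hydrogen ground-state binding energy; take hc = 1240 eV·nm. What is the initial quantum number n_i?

n_i = 6

The photon energy is ΔE = hc/λ = 1240 / 25.64 = 48.36 eV.
With Z = 4, ΔE = 217.6 × (1/n_f² − 1/n_i²), so 1/n_f² − 1/n_i² = 0.2223.
With n_f = 2: 1/n_i² = 1/4 − 0.2223 = 0.02775, so n_i ≈ 6.00.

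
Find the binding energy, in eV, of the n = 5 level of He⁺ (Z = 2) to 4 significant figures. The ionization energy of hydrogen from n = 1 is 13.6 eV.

E_n = −13.6 Z²/n² = −54.40/n² eV for Z = 2.
E_5 = −54.40/25 = −2.176 eV, so ionization (to E = 0) requires 2.176 eV.

2.176 eV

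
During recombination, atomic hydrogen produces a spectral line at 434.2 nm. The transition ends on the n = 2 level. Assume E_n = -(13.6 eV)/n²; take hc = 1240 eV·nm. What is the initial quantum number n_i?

The photon energy is ΔE = hc/λ = 1240 / 434.2 = 2.856 eV.
With Z = 1, ΔE = 13.60 × (1/n_f² − 1/n_i²), so 1/n_f² − 1/n_i² = 0.2100.
With n_f = 2: 1/n_i² = 1/4 − 0.2100 = 0.04001, so n_i ≈ 5.00.

n_i = 5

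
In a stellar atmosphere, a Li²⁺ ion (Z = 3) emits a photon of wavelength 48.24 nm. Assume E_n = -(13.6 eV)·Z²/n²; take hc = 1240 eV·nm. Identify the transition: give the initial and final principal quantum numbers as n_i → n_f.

The photon energy is ΔE = hc/λ = 1240 / 48.24 = 25.70 eV.
With Z = 3, ΔE = 122.4 × (1/n_f² − 1/n_i²), so 1/n_f² − 1/n_i² = 0.2100.
Trying n_f = 2 gives 1/n_i² = 0.03999, i.e. n_i ≈ 5; this pair matches.

n_i = 5, n_f = 2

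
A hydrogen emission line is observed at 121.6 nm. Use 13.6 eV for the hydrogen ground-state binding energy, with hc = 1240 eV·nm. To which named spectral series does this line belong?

ΔE = 1240/121.6 = 10.20 eV.
This matches 13.6 × (1/1² − 1/2²), so n_f = 1: the Lyman series.

Lyman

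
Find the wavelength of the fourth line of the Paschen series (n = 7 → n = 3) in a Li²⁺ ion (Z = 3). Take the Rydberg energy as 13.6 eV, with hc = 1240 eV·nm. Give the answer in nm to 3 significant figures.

The Paschen series terminates on n_f = 3; the fourth line has n_i = 3+4 = 7.
ΔE = 122.4 × (1/3² − 1/7²) = 11.10 eV.
λ = 1240 / 11.10 = 112 nm.

112 nm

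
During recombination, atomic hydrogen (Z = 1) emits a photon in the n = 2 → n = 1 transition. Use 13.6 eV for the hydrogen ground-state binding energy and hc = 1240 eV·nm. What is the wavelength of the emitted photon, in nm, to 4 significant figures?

121.6 nm

ΔE = 13.60 × (1/1² − 1/2²) = 13.60 × 0.7500 = 10.20 eV.
λ = hc/ΔE = 1240 / 10.20 = 121.6 nm.
This line belongs to the Lyman series.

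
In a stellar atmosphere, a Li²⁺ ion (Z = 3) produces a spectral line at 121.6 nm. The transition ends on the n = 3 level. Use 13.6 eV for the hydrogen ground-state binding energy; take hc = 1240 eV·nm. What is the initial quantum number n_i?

The photon energy is ΔE = hc/λ = 1240 / 121.6 = 10.20 eV.
With Z = 3, ΔE = 122.4 × (1/n_f² − 1/n_i²), so 1/n_f² − 1/n_i² = 0.08331.
With n_f = 3: 1/n_i² = 1/9 − 0.08331 = 0.02780, so n_i ≈ 6.00.

n_i = 6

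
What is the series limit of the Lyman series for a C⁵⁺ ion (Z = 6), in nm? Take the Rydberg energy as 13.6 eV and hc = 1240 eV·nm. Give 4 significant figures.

2.533 nm

The Lyman series has lower level n_f = 1; the series limit corresponds to n_i → ∞.
ΔE_max = 13.6 × 36 / 1² = 489.6 eV.
λ_min = 1240 / 489.6 = 2.533 nm.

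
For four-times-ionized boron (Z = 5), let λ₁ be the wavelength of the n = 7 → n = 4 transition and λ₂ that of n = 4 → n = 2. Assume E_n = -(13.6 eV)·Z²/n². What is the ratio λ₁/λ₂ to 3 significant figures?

λ ∝ 1/ΔE ∝ 1/(1/n_f² − 1/n_i²), and the Z² and hc factors cancel in the ratio.
λ₁/λ₂ = (1/2² − 1/4²)/(1/4² − 1/7²) = 0.1875/0.04209 = 4.45.

4.45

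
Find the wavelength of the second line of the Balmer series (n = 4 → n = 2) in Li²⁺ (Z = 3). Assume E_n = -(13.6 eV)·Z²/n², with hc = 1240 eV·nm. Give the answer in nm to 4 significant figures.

The Balmer series terminates on n_f = 2; the second line has n_i = 2+2 = 4.
ΔE = 122.4 × (1/2² − 1/4²) = 22.95 eV.
λ = 1240 / 22.95 = 54.03 nm.

54.03 nm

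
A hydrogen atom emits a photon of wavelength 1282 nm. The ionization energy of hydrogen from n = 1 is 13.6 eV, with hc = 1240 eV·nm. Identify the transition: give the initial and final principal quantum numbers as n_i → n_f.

The photon energy is ΔE = hc/λ = 1240 / 1282 = 0.9672 eV.
With Z = 1, ΔE = 13.60 × (1/n_f² − 1/n_i²), so 1/n_f² − 1/n_i² = 0.07112.
Trying n_f = 3 gives 1/n_i² = 0.03999, i.e. n_i ≈ 5; this pair matches.

n_i = 5, n_f = 3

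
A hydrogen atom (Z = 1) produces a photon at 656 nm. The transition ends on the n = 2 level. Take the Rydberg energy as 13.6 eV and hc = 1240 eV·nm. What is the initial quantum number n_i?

n_i = 3

The photon energy is ΔE = hc/λ = 1240 / 656 = 1.890 eV.
With Z = 1, ΔE = 13.60 × (1/n_f² − 1/n_i²), so 1/n_f² − 1/n_i² = 0.1390.
With n_f = 2: 1/n_i² = 1/4 − 0.1390 = 0.1110, so n_i ≈ 3.00.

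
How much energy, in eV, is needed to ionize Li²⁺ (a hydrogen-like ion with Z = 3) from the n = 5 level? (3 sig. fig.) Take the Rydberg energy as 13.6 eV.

E_n = −13.6 Z²/n² = −122.4/n² eV for Z = 3.
E_5 = −122.4/25 = −4.90 eV, so ionization (to E = 0) requires 4.90 eV.

4.90 eV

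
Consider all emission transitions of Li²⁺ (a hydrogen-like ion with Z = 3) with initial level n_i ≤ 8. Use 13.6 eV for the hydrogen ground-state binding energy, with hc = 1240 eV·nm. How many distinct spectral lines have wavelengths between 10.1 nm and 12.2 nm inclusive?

Enumerate all n_i → n_f pairs with 1 ≤ n_f < n_i ≤ 8 and compute λ = 1240 / [13.6·9·(1/n_f² − 1/n_i²)].
Lines falling in [10.1, 12.2] nm: 8→1 (10.29 nm), 7→1 (10.34 nm), 6→1 (10.42 nm), 5→1 (10.55 nm), 4→1 (10.81 nm), 3→1 (11.40 nm).

6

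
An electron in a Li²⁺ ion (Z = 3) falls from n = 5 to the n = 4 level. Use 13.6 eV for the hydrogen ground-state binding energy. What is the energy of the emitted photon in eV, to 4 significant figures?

The Bohr energies scale as Z², so for Z = 3: E_n = −122.4/n² eV.
E_5 = −122.4/25 = −4.896 eV and E_4 = −122.4/16 = −7.650 eV.
The photon energy is |E_5 − E_4| = 2.754 eV.

2.754 eV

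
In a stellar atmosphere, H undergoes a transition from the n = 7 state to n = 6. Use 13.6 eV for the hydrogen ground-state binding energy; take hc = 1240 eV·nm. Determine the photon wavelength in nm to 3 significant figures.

ΔE = 13.60 × (1/6² − 1/7²) = 13.60 × 0.007370 = 0.1002 eV.
λ = hc/ΔE = 1240 / 0.1002 = 12400 nm.

12400 nm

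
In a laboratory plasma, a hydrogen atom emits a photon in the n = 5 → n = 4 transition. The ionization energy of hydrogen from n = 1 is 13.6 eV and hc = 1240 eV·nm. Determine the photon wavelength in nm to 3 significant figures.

ΔE = 13.60 × (1/4² − 1/5²) = 13.60 × 0.02250 = 0.3060 eV.
λ = hc/ΔE = 1240 / 0.3060 = 4050 nm.

4050 nm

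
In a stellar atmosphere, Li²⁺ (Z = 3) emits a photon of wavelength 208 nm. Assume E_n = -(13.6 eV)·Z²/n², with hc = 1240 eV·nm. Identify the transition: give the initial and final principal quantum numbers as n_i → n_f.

The photon energy is ΔE = hc/λ = 1240 / 208 = 5.962 eV.
With Z = 3, ΔE = 122.4 × (1/n_f² − 1/n_i²), so 1/n_f² − 1/n_i² = 0.04871.
Trying n_f = 3 gives 1/n_i² = 0.06241, i.e. n_i ≈ 4; this pair matches.

n_i = 4, n_f = 3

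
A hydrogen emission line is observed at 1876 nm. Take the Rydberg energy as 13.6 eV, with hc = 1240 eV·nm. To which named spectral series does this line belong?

ΔE = 1240/1876 = 0.6610 eV.
This matches 13.6 × (1/3² − 1/4²), so n_f = 3: the Paschen series.

Paschen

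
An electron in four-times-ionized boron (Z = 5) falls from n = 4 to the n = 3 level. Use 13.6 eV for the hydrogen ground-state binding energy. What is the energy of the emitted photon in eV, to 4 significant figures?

16.53 eV

The Bohr energies scale as Z², so for Z = 5: E_n = −340.0/n² eV.
E_4 = −340.0/16 = −21.25 eV and E_3 = −340.0/9 = −37.78 eV.
The photon energy is |E_4 − E_3| = 16.53 eV.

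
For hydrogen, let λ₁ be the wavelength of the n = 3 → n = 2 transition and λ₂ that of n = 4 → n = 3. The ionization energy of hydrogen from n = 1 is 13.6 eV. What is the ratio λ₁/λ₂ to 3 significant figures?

λ ∝ 1/ΔE ∝ 1/(1/n_f² − 1/n_i²), and the Z² and hc factors cancel in the ratio.
λ₁/λ₂ = (1/3² − 1/4²)/(1/2² − 1/3²) = 0.04861/0.1389 = 0.350.

0.350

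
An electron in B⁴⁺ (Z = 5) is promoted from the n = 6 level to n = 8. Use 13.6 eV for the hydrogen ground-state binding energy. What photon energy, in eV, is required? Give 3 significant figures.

The Bohr energies scale as Z², so for Z = 5: E_n = −340.0/n² eV.
E_8 = −340.0/64 = −5.313 eV and E_6 = −340.0/36 = −9.444 eV.
The photon energy is |E_8 − E_6| = 4.13 eV.

4.13 eV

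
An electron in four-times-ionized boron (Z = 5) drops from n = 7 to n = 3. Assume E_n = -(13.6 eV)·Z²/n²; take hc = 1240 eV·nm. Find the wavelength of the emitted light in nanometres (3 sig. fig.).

40.2 nm

For Z = 5 the level energies scale as Z², so the effective Rydberg energy is 13.6 × 25 = 340.0 eV.
ΔE = 340.0 × (1/3² − 1/7²) = 340.0 × 0.09070 = 30.84 eV.
λ = hc/ΔE = 1240 / 30.84 = 40.2 nm.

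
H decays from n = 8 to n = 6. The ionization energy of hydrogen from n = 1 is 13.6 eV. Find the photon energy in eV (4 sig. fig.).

0.1653 eV

E_8 = −13.60/64 = −0.2125 eV and E_6 = −13.60/36 = −0.3778 eV.
The photon energy is |E_8 − E_6| = 0.1653 eV.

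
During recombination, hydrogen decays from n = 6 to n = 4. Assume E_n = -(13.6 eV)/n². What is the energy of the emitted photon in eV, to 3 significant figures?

0.472 eV

E_6 = −13.60/36 = −0.3778 eV and E_4 = −13.60/16 = −0.8500 eV.
The photon energy is |E_6 − E_4| = 0.472 eV.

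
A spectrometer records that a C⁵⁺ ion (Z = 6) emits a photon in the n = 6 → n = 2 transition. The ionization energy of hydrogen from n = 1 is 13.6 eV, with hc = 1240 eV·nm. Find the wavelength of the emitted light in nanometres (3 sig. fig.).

11.4 nm

For Z = 6 the level energies scale as Z², so the effective Rydberg energy is 13.6 × 36 = 489.6 eV.
ΔE = 489.6 × (1/2² − 1/6²) = 489.6 × 0.2222 = 108.8 eV.
λ = hc/ΔE = 1240 / 108.8 = 11.4 nm.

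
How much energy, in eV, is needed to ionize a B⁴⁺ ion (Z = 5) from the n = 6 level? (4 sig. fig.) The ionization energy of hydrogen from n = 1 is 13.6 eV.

E_n = −13.6 Z²/n² = −340.0/n² eV for Z = 5.
E_6 = −340.0/36 = −9.444 eV, so ionization (to E = 0) requires 9.444 eV.

9.444 eV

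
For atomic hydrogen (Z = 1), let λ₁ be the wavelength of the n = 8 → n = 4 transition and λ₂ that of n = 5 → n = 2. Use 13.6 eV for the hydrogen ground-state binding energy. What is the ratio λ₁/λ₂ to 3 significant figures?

λ ∝ 1/ΔE ∝ 1/(1/n_f² − 1/n_i²), and the Z² and hc factors cancel in the ratio.
λ₁/λ₂ = (1/2² − 1/5²)/(1/4² − 1/8²) = 0.2100/0.04688 = 4.48.

4.48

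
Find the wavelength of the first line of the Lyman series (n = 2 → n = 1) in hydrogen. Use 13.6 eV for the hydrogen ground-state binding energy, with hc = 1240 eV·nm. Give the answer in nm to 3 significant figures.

122 nm

The Lyman series terminates on n_f = 1; the first line has n_i = 1+1 = 2.
ΔE = 13.60 × (1/1² − 1/2²) = 10.20 eV.
λ = 1240 / 10.20 = 122 nm.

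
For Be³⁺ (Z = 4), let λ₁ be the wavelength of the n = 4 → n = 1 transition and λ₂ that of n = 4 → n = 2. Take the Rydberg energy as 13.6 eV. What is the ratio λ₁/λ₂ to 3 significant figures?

λ ∝ 1/ΔE ∝ 1/(1/n_f² − 1/n_i²), and the Z² and hc factors cancel in the ratio.
λ₁/λ₂ = (1/2² − 1/4²)/(1/1² − 1/4²) = 0.1875/0.9375 = 0.200.

0.200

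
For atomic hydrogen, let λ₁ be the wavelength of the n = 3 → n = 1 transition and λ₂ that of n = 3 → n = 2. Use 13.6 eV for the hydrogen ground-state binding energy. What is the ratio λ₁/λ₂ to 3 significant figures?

λ ∝ 1/ΔE ∝ 1/(1/n_f² − 1/n_i²), and the Z² and hc factors cancel in the ratio.
λ₁/λ₂ = (1/2² − 1/3²)/(1/1² − 1/3²) = 0.1389/0.8889 = 0.156.

0.156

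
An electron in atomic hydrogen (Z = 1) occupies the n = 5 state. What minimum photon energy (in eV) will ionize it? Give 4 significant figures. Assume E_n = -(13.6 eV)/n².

E_5 = −13.60/25 = −0.5440 eV, so ionization (to E = 0) requires 0.5440 eV.

0.5440 eV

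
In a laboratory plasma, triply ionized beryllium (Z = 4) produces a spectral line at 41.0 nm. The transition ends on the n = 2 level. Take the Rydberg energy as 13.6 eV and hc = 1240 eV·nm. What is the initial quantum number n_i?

The photon energy is ΔE = hc/λ = 1240 / 41.0 = 30.24 eV.
With Z = 4, ΔE = 217.6 × (1/n_f² − 1/n_i²), so 1/n_f² − 1/n_i² = 0.1390.
With n_f = 2: 1/n_i² = 1/4 − 0.1390 = 0.1110, so n_i ≈ 3.00.

n_i = 3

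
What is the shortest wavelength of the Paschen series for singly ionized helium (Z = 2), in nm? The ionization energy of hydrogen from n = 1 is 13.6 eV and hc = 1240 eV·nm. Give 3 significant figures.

The Paschen series has lower level n_f = 3; the series limit corresponds to n_i → ∞.
ΔE_max = 13.6 × 4 / 3² = 6.044 eV.
λ_min = 1240 / 6.044 = 205 nm.

205 nm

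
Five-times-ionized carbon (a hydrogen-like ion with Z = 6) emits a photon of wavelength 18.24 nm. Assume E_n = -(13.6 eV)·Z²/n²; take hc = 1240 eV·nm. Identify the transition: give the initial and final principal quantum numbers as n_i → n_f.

n_i = 3, n_f = 2

The photon energy is ΔE = hc/λ = 1240 / 18.24 = 67.98 eV.
With Z = 6, ΔE = 489.6 × (1/n_f² − 1/n_i²), so 1/n_f² − 1/n_i² = 0.1389.
Trying n_f = 2 gives 1/n_i² = 0.1111, i.e. n_i ≈ 3; this pair matches.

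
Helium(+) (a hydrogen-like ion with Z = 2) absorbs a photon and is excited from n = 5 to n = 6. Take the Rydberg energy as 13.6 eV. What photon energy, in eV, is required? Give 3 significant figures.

0.665 eV

The Bohr energies scale as Z², so for Z = 2: E_n = −54.40/n² eV.
E_6 = −54.40/36 = −1.511 eV and E_5 = −54.40/25 = −2.176 eV.
The photon energy is |E_6 − E_5| = 0.665 eV.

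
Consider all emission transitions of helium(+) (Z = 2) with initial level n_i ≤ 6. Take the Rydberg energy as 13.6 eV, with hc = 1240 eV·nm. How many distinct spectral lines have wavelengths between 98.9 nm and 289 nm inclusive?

Enumerate all n_i → n_f pairs with 1 ≤ n_f < n_i ≤ 6 and compute λ = 1240 / [13.6·4·(1/n_f² − 1/n_i²)].
Lines falling in [98.9, 289] nm: 6→2 (102.6 nm), 5→2 (108.5 nm), 4→2 (121.6 nm), 3→2 (164.1 nm), 6→3 (273.5 nm).

5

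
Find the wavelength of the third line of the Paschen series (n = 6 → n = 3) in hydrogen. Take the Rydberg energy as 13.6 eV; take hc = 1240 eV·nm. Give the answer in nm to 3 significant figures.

The Paschen series terminates on n_f = 3; the third line has n_i = 3+3 = 6.
ΔE = 13.60 × (1/3² − 1/6²) = 1.133 eV.
λ = 1240 / 1.133 = 1090 nm.

1090 nm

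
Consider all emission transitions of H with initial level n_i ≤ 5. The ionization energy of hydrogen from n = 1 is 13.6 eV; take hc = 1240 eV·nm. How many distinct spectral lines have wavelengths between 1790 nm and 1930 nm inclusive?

1

Enumerate all n_i → n_f pairs with 1 ≤ n_f < n_i ≤ 5 and compute λ = 1240 / [13.6·1·(1/n_f² − 1/n_i²)].
Lines falling in [1790, 1930] nm: 4→3 (1876 nm).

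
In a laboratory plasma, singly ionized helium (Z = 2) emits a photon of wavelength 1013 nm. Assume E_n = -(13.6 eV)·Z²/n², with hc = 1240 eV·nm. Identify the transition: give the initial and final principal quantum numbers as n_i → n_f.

n_i = 5, n_f = 4

The photon energy is ΔE = hc/λ = 1240 / 1013 = 1.224 eV.
With Z = 2, ΔE = 54.40 × (1/n_f² − 1/n_i²), so 1/n_f² − 1/n_i² = 0.02250.
Trying n_f = 4 gives 1/n_i² = 0.04000, i.e. n_i ≈ 5; this pair matches.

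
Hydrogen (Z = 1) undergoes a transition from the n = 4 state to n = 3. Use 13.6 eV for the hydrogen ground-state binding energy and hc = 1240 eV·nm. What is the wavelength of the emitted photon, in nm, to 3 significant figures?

1880 nm

ΔE = 13.60 × (1/3² − 1/4²) = 13.60 × 0.04861 = 0.6611 eV.
λ = hc/ΔE = 1240 / 0.6611 = 1880 nm.
This line belongs to the Paschen series.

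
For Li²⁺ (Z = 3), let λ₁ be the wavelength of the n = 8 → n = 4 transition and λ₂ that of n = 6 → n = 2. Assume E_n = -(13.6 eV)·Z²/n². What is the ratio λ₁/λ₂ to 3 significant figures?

λ ∝ 1/ΔE ∝ 1/(1/n_f² − 1/n_i²), and the Z² and hc factors cancel in the ratio.
λ₁/λ₂ = (1/2² − 1/6²)/(1/4² − 1/8²) = 0.2222/0.04688 = 4.74.

4.74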